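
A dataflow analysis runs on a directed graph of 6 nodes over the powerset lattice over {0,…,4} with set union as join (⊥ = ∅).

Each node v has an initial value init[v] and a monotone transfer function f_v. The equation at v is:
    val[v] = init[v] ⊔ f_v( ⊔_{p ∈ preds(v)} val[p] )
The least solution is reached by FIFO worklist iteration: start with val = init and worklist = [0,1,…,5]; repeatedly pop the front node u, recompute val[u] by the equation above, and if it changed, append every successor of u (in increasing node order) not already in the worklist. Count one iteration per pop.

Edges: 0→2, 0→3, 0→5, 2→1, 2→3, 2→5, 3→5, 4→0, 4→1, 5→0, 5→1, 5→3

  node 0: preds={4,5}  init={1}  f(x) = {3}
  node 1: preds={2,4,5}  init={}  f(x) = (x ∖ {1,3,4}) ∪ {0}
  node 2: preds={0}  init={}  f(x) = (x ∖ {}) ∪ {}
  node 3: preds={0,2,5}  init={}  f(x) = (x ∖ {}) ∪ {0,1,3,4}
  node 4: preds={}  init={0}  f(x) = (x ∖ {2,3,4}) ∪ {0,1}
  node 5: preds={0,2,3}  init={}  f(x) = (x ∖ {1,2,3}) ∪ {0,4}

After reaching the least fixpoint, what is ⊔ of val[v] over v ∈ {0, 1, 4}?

{0,1,3}

Worklist (9 pops):
  #1 pop 0: in={0} → {1,3} (was {1}); enqueue []
  #2 pop 1: in={0} → {0} (was {}); enqueue []
  #3 pop 2: in={1,3} → {1,3} (was {}); enqueue [1]
  #4 pop 3: in={1,3} → {0,1,3,4} (was {}); enqueue []
  #5 pop 4: in={} → {0,1} (was {0}); enqueue [0]
  #6 pop 5: in={0,1,3,4} → {0,4} (was {}); enqueue [3]
  #7 pop 1: in={0,1,3,4} → {0} (no change)
  #8 pop 0: in={0,1,4} → {1,3} (no change)
  #9 pop 3: in={0,1,3,4} → {0,1,3,4} (no change)

Fixpoint:
  val[0] = {1,3}
  val[1] = {0}
  val[2] = {1,3}
  val[3] = {0,1,3,4}
  val[4] = {0,1}
  val[5] = {0,4}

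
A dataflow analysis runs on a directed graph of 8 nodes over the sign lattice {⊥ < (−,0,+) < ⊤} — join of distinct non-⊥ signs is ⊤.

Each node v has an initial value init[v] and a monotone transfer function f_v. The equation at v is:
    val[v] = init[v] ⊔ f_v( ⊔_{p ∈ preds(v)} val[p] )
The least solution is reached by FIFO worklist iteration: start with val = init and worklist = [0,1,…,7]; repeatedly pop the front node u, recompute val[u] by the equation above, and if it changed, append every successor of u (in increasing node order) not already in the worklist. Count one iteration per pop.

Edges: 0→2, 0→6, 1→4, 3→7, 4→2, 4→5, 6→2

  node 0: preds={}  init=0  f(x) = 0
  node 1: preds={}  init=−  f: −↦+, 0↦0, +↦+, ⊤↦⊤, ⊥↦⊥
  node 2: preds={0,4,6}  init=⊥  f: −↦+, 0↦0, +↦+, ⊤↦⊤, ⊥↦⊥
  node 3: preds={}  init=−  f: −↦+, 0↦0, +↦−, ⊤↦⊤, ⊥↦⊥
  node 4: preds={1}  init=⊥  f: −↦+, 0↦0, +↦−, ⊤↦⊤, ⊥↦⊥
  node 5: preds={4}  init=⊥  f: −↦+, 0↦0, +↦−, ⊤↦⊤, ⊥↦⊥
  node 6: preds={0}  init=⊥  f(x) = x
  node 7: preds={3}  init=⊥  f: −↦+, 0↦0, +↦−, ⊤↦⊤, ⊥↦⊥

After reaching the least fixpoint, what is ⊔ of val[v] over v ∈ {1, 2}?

⊤

Trace (9 dequeues):
  [1] u=0 | in ⊥ | out 0 | ==
  [2] u=1 | in ⊥ | out − | ==
  [3] u=2 | in 0 | out 0 | prev ⊥ | push {}
  [4] u=3 | in ⊥ | out − | ==
  [5] u=4 | in − | out + | prev ⊥ | push {2}
  [6] u=5 | in + | out − | prev ⊥ | push {}
  [7] u=6 | in 0 | out 0 | prev ⊥ | push {}
  [8] u=7 | in − | out + | prev ⊥ | push {}
  [9] u=2 | in ⊤ | out ⊤ | prev 0 | push {}

Converged values:
  [0] 0
  [1] −
  [2] ⊤
  [3] −
  [4] +
  [5] −
  [6] 0
  [7] +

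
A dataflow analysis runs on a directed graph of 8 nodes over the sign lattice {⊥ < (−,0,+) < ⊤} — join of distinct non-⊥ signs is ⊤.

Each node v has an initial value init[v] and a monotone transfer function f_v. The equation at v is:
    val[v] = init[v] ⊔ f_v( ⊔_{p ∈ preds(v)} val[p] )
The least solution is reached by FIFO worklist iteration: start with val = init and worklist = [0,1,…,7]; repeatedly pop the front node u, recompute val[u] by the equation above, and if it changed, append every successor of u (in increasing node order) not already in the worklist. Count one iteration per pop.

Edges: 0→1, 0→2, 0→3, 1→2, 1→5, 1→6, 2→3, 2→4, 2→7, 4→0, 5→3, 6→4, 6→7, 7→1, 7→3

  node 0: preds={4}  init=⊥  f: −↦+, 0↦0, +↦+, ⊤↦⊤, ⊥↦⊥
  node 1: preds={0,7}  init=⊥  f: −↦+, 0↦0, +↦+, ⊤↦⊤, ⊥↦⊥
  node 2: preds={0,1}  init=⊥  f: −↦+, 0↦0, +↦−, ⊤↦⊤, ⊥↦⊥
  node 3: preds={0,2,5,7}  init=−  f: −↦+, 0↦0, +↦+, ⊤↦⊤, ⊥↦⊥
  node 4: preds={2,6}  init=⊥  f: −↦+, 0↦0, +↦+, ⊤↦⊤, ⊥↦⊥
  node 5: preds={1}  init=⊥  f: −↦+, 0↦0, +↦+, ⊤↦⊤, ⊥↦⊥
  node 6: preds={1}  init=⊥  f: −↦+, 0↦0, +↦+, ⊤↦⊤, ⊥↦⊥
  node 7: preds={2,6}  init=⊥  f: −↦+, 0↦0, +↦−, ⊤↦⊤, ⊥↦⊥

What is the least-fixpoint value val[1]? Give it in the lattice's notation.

Trace (8 dequeues):
  [1] u=0 | in ⊥ | out ⊥ | ==
  [2] u=1 | in ⊥ | out ⊥ | ==
  [3] u=2 | in ⊥ | out ⊥ | ==
  [4] u=3 | in ⊥ | out − | ==
  [5] u=4 | in ⊥ | out ⊥ | ==
  [6] u=5 | in ⊥ | out ⊥ | ==
  [7] u=6 | in ⊥ | out ⊥ | ==
  [8] u=7 | in ⊥ | out ⊥ | ==

Converged values:
  [0] ⊥
  [1] ⊥
  [2] ⊥
  [3] −
  [4] ⊥
  [5] ⊥
  [6] ⊥
  [7] ⊥

⊥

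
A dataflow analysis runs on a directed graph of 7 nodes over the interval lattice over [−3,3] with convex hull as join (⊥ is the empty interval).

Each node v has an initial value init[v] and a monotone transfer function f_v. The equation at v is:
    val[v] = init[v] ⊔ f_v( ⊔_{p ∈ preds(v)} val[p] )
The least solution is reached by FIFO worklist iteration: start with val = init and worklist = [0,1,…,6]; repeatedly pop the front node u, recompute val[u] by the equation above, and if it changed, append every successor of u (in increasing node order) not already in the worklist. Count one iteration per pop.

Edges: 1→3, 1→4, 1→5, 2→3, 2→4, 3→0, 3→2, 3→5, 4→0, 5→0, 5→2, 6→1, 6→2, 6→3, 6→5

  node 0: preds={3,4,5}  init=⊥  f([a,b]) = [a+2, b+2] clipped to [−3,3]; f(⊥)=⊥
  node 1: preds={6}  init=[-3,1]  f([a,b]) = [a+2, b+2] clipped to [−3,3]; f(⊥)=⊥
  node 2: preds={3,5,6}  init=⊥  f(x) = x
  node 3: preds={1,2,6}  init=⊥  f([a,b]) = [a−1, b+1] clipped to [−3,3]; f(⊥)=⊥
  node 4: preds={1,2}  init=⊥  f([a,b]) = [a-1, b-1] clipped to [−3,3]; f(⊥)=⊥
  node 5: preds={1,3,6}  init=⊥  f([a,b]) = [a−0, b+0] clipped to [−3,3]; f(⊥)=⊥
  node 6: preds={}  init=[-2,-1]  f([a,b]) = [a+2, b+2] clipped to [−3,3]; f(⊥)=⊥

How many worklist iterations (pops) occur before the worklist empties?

18

Iteration log — 18 steps:
  step 1. node 0  ⊔preds=⊥  new=⊥  stable
  step 2. node 1  ⊔preds=[-2,-1]  new=[-3,1]  stable
  step 3. node 2  ⊔preds=[-2,-1]  new=[-2,-1]  old=⊥  +wl: 
  step 4. node 3  ⊔preds=[-3,1]  new=[-3,2]  old=⊥  +wl: 0,2
  step 5. node 4  ⊔preds=[-3,1]  new=[-3,0]  old=⊥  +wl: 
  step 6. node 5  ⊔preds=[-3,2]  new=[-3,2]  old=⊥  +wl: 
  step 7. node 6  ⊔preds=⊥  new=[-2,-1]  stable
  step 8. node 0  ⊔preds=[-3,2]  new=[-1,3]  old=⊥  +wl: 
  step 9. node 2  ⊔preds=[-3,2]  new=[-3,2]  old=[-2,-1]  +wl: 3,4
  step 10. node 3  ⊔preds=[-3,2]  new=[-3,3]  old=[-3,2]  +wl: 0,2,5
  step 11. node 4  ⊔preds=[-3,2]  new=[-3,1]  old=[-3,0]  +wl: 
  step 12. node 0  ⊔preds=[-3,3]  new=[-1,3]  stable
  step 13. node 2  ⊔preds=[-3,3]  new=[-3,3]  old=[-3,2]  +wl: 3,4
  step 14. node 5  ⊔preds=[-3,3]  new=[-3,3]  old=[-3,2]  +wl: 0,2
  step 15. node 3  ⊔preds=[-3,3]  new=[-3,3]  stable
  step 16. node 4  ⊔preds=[-3,3]  new=[-3,2]  old=[-3,1]  +wl: 
  step 17. node 0  ⊔preds=[-3,3]  new=[-1,3]  stable
  step 18. node 2  ⊔preds=[-3,3]  new=[-3,3]  stable

Least fixpoint reached:
  node 0: [-1,3]
  node 1: [-3,1]
  node 2: [-3,3]
  node 3: [-3,3]
  node 4: [-3,2]
  node 5: [-3,3]
  node 6: [-2,-1]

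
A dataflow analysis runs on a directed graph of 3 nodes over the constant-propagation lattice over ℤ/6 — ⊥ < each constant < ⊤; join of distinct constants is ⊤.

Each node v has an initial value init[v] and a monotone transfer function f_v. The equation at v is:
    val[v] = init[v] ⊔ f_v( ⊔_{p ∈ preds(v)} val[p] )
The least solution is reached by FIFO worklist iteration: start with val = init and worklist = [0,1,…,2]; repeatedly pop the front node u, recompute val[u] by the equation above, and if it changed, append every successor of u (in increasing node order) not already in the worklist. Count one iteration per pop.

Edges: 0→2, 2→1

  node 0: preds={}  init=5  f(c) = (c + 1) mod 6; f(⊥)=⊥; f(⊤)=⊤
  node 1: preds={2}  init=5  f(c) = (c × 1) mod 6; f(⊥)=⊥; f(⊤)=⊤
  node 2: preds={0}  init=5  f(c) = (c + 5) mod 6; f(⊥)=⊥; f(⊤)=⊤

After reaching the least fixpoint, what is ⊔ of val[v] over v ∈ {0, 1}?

⊤

Worklist (4 pops):
  #1 pop 0: in=⊥ → 5 (no change)
  #2 pop 1: in=5 → 5 (no change)
  #3 pop 2: in=5 → ⊤ (was 5); enqueue [1]
  #4 pop 1: in=⊤ → ⊤ (was 5); enqueue []

Fixpoint:
  val[0] = 5
  val[1] = ⊤
  val[2] = ⊤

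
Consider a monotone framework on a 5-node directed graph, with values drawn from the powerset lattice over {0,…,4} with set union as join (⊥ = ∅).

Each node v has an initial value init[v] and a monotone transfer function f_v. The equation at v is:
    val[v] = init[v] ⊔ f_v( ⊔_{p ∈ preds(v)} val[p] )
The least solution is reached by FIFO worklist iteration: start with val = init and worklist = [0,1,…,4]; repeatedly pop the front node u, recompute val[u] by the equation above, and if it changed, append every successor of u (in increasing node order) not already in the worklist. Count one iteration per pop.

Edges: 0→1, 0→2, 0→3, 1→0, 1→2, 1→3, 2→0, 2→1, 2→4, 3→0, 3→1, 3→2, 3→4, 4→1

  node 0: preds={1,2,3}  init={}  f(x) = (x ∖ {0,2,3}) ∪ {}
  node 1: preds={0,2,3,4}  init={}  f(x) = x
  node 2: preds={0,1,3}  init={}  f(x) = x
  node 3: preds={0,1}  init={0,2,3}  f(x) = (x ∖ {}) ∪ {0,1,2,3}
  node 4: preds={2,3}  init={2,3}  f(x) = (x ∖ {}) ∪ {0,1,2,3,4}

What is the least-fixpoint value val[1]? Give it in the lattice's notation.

{0,1,2,3,4}

Worklist (14 pops):
  #1 pop 0: in={0,2,3} → {} (no change)
  #2 pop 1: in={0,2,3} → {0,2,3} (was {}); enqueue [0]
  #3 pop 2: in={0,2,3} → {0,2,3} (was {}); enqueue [1]
  #4 pop 3: in={0,2,3} → {0,1,2,3} (was {0,2,3}); enqueue [2]
  #5 pop 4: in={0,1,2,3} → {0,1,2,3,4} (was {2,3}); enqueue []
  #6 pop 0: in={0,1,2,3} → {1} (was {}); enqueue [3]
  #7 pop 1: in={0,1,2,3,4} → {0,1,2,3,4} (was {0,2,3}); enqueue [0]
  #8 pop 2: in={0,1,2,3,4} → {0,1,2,3,4} (was {0,2,3}); enqueue [1,4]
  #9 pop 3: in={0,1,2,3,4} → {0,1,2,3,4} (was {0,1,2,3}); enqueue [2]
  #10 pop 0: in={0,1,2,3,4} → {1,4} (was {1}); enqueue [3]
  #11 pop 1: in={0,1,2,3,4} → {0,1,2,3,4} (no change)
  #12 pop 4: in={0,1,2,3,4} → {0,1,2,3,4} (no change)
  #13 pop 2: in={0,1,2,3,4} → {0,1,2,3,4} (no change)
  #14 pop 3: in={0,1,2,3,4} → {0,1,2,3,4} (no change)

Fixpoint:
  val[0] = {1,4}
  val[1] = {0,1,2,3,4}
  val[2] = {0,1,2,3,4}
  val[3] = {0,1,2,3,4}
  val[4] = {0,1,2,3,4}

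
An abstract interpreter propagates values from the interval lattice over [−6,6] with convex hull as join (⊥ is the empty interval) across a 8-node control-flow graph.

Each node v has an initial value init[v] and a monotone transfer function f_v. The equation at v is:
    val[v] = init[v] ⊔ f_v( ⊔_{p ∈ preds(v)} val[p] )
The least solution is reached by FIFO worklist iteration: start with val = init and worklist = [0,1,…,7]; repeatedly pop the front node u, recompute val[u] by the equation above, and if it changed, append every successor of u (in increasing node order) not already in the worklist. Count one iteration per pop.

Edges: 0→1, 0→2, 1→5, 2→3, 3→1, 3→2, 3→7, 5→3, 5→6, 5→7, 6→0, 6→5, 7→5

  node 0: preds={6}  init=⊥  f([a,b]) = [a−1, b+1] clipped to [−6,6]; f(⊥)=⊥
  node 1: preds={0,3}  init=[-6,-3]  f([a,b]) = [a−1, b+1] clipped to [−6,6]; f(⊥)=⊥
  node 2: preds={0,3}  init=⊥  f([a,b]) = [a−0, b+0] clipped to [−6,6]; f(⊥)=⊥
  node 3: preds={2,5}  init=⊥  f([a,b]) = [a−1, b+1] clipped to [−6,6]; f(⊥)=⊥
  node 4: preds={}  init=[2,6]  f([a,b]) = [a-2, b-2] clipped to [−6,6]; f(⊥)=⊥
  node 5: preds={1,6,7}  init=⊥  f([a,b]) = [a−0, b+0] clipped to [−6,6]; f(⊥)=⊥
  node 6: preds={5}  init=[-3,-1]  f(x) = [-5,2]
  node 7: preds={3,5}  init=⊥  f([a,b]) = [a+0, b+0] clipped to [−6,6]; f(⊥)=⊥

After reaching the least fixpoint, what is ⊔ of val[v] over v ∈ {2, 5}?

[-6,6]

Iteration log — 37 steps:
  step 1. node 0  ⊔preds=[-3,-1]  new=[-4,0]  old=⊥  +wl: 
  step 2. node 1  ⊔preds=[-4,0]  new=[-6,1]  old=[-6,-3]  +wl: 
  step 3. node 2  ⊔preds=[-4,0]  new=[-4,0]  old=⊥  +wl: 
  step 4. node 3  ⊔preds=[-4,0]  new=[-5,1]  old=⊥  +wl: 1,2
  step 5. node 4  ⊔preds=⊥  new=[2,6]  stable
  step 6. node 5  ⊔preds=[-6,1]  new=[-6,1]  old=⊥  +wl: 3
  step 7. node 6  ⊔preds=[-6,1]  new=[-5,2]  old=[-3,-1]  +wl: 0,5
  step 8. node 7  ⊔preds=[-6,1]  new=[-6,1]  old=⊥  +wl: 
  step 9. node 1  ⊔preds=[-5,1]  new=[-6,2]  old=[-6,1]  +wl: 
  step 10. node 2  ⊔preds=[-5,1]  new=[-5,1]  old=[-4,0]  +wl: 
  step 11. node 3  ⊔preds=[-6,1]  new=[-6,2]  old=[-5,1]  +wl: 1,2,7
  step 12. node 0  ⊔preds=[-5,2]  new=[-6,3]  old=[-4,0]  +wl: 
  step 13. node 5  ⊔preds=[-6,2]  new=[-6,2]  old=[-6,1]  +wl: 3,6
  step 14. node 1  ⊔preds=[-6,3]  new=[-6,4]  old=[-6,2]  +wl: 5
  step 15. node 2  ⊔preds=[-6,3]  new=[-6,3]  old=[-5,1]  +wl: 
  step 16. node 7  ⊔preds=[-6,2]  new=[-6,2]  old=[-6,1]  +wl: 
  step 17. node 3  ⊔preds=[-6,3]  new=[-6,4]  old=[-6,2]  +wl: 1,2,7
  step 18. node 6  ⊔preds=[-6,2]  new=[-5,2]  stable
  step 19. node 5  ⊔preds=[-6,4]  new=[-6,4]  old=[-6,2]  +wl: 3,6
  step 20. node 1  ⊔preds=[-6,4]  new=[-6,5]  old=[-6,4]  +wl: 5
  step 21. node 2  ⊔preds=[-6,4]  new=[-6,4]  old=[-6,3]  +wl: 
  step 22. node 7  ⊔preds=[-6,4]  new=[-6,4]  old=[-6,2]  +wl: 
  step 23. node 3  ⊔preds=[-6,4]  new=[-6,5]  old=[-6,4]  +wl: 1,2,7
  step 24. node 6  ⊔preds=[-6,4]  new=[-5,2]  stable
  step 25. node 5  ⊔preds=[-6,5]  new=[-6,5]  old=[-6,4]  +wl: 3,6
  step 26. node 1  ⊔preds=[-6,5]  new=[-6,6]  old=[-6,5]  +wl: 5
  step 27. node 2  ⊔preds=[-6,5]  new=[-6,5]  old=[-6,4]  +wl: 
  step 28. node 7  ⊔preds=[-6,5]  new=[-6,5]  old=[-6,4]  +wl: 
  step 29. node 3  ⊔preds=[-6,5]  new=[-6,6]  old=[-6,5]  +wl: 1,2,7
  step 30. node 6  ⊔preds=[-6,5]  new=[-5,2]  stable
  step 31. node 5  ⊔preds=[-6,6]  new=[-6,6]  old=[-6,5]  +wl: 3,6
  step 32. node 1  ⊔preds=[-6,6]  new=[-6,6]  stable
  step 33. node 2  ⊔preds=[-6,6]  new=[-6,6]  old=[-6,5]  +wl: 
  step 34. node 7  ⊔preds=[-6,6]  new=[-6,6]  old=[-6,5]  +wl: 5
  step 35. node 3  ⊔preds=[-6,6]  new=[-6,6]  stable
  step 36. node 6  ⊔preds=[-6,6]  new=[-5,2]  stable
  step 37. node 5  ⊔preds=[-6,6]  new=[-6,6]  stable

Least fixpoint reached:
  node 0: [-6,3]
  node 1: [-6,6]
  node 2: [-6,6]
  node 3: [-6,6]
  node 4: [2,6]
  node 5: [-6,6]
  node 6: [-5,2]
  node 7: [-6,6]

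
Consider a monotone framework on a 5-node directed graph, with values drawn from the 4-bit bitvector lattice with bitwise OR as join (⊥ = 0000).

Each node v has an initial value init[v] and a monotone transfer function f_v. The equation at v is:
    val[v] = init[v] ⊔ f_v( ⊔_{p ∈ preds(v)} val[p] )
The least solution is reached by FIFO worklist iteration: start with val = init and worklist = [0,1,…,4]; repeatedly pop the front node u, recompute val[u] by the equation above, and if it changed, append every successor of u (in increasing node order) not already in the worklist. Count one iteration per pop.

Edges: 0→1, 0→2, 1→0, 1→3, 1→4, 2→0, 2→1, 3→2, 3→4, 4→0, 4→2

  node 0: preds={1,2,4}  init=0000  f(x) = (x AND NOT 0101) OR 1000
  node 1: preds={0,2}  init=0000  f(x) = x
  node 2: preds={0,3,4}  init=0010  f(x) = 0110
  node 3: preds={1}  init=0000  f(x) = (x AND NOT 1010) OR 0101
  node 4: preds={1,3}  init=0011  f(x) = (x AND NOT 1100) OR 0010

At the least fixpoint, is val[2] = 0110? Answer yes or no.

Trace (11 dequeues):
  [1] u=0 | in 0011 | out 1010 | prev 0000 | push {}
  [2] u=1 | in 1010 | out 1010 | prev 0000 | push {0}
  [3] u=2 | in 1011 | out 0110 | prev 0010 | push {1}
  [4] u=3 | in 1010 | out 0101 | prev 0000 | push {2}
  [5] u=4 | in 1111 | out 0011 | ==
  [6] u=0 | in 1111 | out 1010 | ==
  [7] u=1 | in 1110 | out 1110 | prev 1010 | push {0,3,4}
  [8] u=2 | in 1111 | out 0110 | ==
  [9] u=0 | in 1111 | out 1010 | ==
  [10] u=3 | in 1110 | out 0101 | ==
  [11] u=4 | in 1111 | out 0011 | ==

Converged values:
  [0] 1010
  [1] 1110
  [2] 0110
  [3] 0101
  [4] 0011

yes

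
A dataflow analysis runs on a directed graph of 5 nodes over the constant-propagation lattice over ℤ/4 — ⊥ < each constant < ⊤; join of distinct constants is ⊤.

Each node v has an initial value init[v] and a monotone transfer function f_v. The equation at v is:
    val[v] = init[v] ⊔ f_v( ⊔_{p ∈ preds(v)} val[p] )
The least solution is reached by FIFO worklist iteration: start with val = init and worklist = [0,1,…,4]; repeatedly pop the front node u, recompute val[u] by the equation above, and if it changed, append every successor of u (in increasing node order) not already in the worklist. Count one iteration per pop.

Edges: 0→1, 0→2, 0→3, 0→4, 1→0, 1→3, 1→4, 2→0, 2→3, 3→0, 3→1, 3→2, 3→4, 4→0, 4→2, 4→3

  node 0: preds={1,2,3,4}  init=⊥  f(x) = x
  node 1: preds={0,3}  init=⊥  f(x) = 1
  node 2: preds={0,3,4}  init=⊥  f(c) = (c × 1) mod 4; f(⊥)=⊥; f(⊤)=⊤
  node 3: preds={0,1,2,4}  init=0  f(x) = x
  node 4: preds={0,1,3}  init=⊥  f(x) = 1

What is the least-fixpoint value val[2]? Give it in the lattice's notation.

⊤

Iteration log — 11 steps:
  step 1. node 0  ⊔preds=0  new=0  old=⊥  +wl: 
  step 2. node 1  ⊔preds=0  new=1  old=⊥  +wl: 0
  step 3. node 2  ⊔preds=0  new=0  old=⊥  +wl: 
  step 4. node 3  ⊔preds=⊤  new=⊤  old=0  +wl: 1,2
  step 5. node 4  ⊔preds=⊤  new=1  old=⊥  +wl: 3
  step 6. node 0  ⊔preds=⊤  new=⊤  old=0  +wl: 4
  step 7. node 1  ⊔preds=⊤  new=1  stable
  step 8. node 2  ⊔preds=⊤  new=⊤  old=0  +wl: 0
  step 9. node 3  ⊔preds=⊤  new=⊤  stable
  step 10. node 4  ⊔preds=⊤  new=1  stable
  step 11. node 0  ⊔preds=⊤  new=⊤  stable

Least fixpoint reached:
  node 0: ⊤
  node 1: 1
  node 2: ⊤
  node 3: ⊤
  node 4: 1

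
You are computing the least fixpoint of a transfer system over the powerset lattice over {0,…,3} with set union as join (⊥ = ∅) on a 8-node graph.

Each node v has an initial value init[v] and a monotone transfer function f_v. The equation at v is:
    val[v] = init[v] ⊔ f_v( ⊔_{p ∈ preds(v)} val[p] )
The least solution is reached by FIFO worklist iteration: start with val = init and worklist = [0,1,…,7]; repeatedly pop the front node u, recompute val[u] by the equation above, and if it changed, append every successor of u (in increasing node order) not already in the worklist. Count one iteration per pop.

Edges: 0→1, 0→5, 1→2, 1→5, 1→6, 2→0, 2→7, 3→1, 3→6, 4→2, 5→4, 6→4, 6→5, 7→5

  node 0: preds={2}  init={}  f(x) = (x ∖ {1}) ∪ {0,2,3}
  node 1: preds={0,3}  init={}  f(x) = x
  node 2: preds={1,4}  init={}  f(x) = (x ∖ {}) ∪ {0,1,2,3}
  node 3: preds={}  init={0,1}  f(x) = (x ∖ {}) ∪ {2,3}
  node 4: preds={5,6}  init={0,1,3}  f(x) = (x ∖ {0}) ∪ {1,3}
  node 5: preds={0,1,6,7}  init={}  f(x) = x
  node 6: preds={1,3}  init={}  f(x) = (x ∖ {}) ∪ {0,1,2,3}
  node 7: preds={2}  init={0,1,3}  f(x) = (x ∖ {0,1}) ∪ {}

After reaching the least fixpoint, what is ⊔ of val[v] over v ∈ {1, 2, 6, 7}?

Iteration log — 13 steps:
  step 1. node 0  ⊔preds={}  new={0,2,3}  old={}  +wl: 
  step 2. node 1  ⊔preds={0,1,2,3}  new={0,1,2,3}  old={}  +wl: 
  step 3. node 2  ⊔preds={0,1,2,3}  new={0,1,2,3}  old={}  +wl: 0
  step 4. node 3  ⊔preds={}  new={0,1,2,3}  old={0,1}  +wl: 1
  step 5. node 4  ⊔preds={}  new={0,1,3}  stable
  step 6. node 5  ⊔preds={0,1,2,3}  new={0,1,2,3}  old={}  +wl: 4
  step 7. node 6  ⊔preds={0,1,2,3}  new={0,1,2,3}  old={}  +wl: 5
  step 8. node 7  ⊔preds={0,1,2,3}  new={0,1,2,3}  old={0,1,3}  +wl: 
  step 9. node 0  ⊔preds={0,1,2,3}  new={0,2,3}  stable
  step 10. node 1  ⊔preds={0,1,2,3}  new={0,1,2,3}  stable
  step 11. node 4  ⊔preds={0,1,2,3}  new={0,1,2,3}  old={0,1,3}  +wl: 2
  step 12. node 5  ⊔preds={0,1,2,3}  new={0,1,2,3}  stable
  step 13. node 2  ⊔preds={0,1,2,3}  new={0,1,2,3}  stable

Least fixpoint reached:
  node 0: {0,2,3}
  node 1: {0,1,2,3}
  node 2: {0,1,2,3}
  node 3: {0,1,2,3}
  node 4: {0,1,2,3}
  node 5: {0,1,2,3}
  node 6: {0,1,2,3}
  node 7: {0,1,2,3}

{0,1,2,3}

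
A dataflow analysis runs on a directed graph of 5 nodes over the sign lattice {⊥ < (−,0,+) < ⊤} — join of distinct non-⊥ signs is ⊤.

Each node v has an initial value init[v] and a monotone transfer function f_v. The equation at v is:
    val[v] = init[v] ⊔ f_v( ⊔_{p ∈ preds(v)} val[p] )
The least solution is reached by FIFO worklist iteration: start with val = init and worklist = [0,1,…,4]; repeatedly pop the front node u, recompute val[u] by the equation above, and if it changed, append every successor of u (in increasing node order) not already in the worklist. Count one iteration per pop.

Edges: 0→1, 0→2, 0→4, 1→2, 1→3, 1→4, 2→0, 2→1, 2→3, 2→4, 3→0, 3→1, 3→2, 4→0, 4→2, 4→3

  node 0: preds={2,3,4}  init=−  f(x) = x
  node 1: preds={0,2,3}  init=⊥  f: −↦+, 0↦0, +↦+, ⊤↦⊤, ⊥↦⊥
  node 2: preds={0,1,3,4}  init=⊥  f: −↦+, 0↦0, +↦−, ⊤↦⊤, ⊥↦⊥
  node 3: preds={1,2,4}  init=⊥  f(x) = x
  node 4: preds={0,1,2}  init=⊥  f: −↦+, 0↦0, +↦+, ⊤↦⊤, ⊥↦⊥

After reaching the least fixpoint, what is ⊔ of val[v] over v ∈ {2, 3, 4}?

Iteration log — 10 steps:
  step 1. node 0  ⊔preds=⊥  new=−  stable
  step 2. node 1  ⊔preds=−  new=+  old=⊥  +wl: 
  step 3. node 2  ⊔preds=⊤  new=⊤  old=⊥  +wl: 0,1
  step 4. node 3  ⊔preds=⊤  new=⊤  old=⊥  +wl: 2
  step 5. node 4  ⊔preds=⊤  new=⊤  old=⊥  +wl: 3
  step 6. node 0  ⊔preds=⊤  new=⊤  old=−  +wl: 4
  step 7. node 1  ⊔preds=⊤  new=⊤  old=+  +wl: 
  step 8. node 2  ⊔preds=⊤  new=⊤  stable
  step 9. node 3  ⊔preds=⊤  new=⊤  stable
  step 10. node 4  ⊔preds=⊤  new=⊤  stable

Least fixpoint reached:
  node 0: ⊤
  node 1: ⊤
  node 2: ⊤
  node 3: ⊤
  node 4: ⊤

⊤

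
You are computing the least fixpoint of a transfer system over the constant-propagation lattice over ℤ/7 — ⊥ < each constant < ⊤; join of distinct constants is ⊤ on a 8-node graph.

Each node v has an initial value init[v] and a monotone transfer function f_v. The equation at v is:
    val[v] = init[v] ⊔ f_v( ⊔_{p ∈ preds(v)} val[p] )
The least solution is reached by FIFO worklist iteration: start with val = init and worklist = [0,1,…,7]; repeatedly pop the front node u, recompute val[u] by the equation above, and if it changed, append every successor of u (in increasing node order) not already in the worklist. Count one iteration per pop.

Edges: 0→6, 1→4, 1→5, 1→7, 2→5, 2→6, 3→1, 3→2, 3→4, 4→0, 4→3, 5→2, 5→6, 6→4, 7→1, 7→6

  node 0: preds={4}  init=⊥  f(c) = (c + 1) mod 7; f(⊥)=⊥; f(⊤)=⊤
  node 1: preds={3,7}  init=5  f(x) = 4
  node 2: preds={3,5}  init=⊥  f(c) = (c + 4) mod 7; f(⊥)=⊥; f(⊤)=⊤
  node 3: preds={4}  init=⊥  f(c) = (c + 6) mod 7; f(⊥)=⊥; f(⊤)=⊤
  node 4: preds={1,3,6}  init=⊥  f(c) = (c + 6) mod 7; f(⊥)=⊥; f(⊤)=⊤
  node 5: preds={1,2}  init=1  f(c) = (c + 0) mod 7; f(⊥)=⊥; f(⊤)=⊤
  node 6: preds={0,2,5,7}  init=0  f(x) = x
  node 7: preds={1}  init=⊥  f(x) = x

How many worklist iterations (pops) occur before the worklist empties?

15

Iteration log — 15 steps:
  step 1. node 0  ⊔preds=⊥  new=⊥  stable
  step 2. node 1  ⊔preds=⊥  new=⊤  old=5  +wl: 
  step 3. node 2  ⊔preds=1  new=5  old=⊥  +wl: 
  step 4. node 3  ⊔preds=⊥  new=⊥  stable
  step 5. node 4  ⊔preds=⊤  new=⊤  old=⊥  +wl: 0,3
  step 6. node 5  ⊔preds=⊤  new=⊤  old=1  +wl: 2
  step 7. node 6  ⊔preds=⊤  new=⊤  old=0  +wl: 4
  step 8. node 7  ⊔preds=⊤  new=⊤  old=⊥  +wl: 1,6
  step 9. node 0  ⊔preds=⊤  new=⊤  old=⊥  +wl: 
  step 10. node 3  ⊔preds=⊤  new=⊤  old=⊥  +wl: 
  step 11. node 2  ⊔preds=⊤  new=⊤  old=5  +wl: 5
  step 12. node 4  ⊔preds=⊤  new=⊤  stable
  step 13. node 1  ⊔preds=⊤  new=⊤  stable
  step 14. node 6  ⊔preds=⊤  new=⊤  stable
  step 15. node 5  ⊔preds=⊤  new=⊤  stable

Least fixpoint reached:
  node 0: ⊤
  node 1: ⊤
  node 2: ⊤
  node 3: ⊤
  node 4: ⊤
  node 5: ⊤
  node 6: ⊤
  node 7: ⊤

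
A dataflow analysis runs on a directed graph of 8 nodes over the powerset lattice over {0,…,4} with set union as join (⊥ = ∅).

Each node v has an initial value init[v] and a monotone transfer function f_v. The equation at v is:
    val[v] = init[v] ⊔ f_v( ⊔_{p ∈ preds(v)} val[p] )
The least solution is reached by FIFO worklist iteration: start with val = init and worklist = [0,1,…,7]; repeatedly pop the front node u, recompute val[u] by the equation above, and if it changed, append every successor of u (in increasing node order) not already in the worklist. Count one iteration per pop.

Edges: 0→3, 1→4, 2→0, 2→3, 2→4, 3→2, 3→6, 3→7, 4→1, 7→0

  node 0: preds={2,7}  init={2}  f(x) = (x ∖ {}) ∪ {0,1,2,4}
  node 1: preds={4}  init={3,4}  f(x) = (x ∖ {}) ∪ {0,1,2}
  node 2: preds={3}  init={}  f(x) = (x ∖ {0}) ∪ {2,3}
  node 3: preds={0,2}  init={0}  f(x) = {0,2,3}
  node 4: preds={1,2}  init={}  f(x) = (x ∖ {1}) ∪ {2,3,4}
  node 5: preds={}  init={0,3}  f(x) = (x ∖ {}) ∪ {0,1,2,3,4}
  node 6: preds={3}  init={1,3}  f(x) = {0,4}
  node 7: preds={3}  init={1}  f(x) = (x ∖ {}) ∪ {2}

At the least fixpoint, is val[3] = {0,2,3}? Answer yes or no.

Trace (12 dequeues):
  [1] u=0 | in {1} | out {0,1,2,4} | prev {2} | push {}
  [2] u=1 | in {} | out {0,1,2,3,4} | prev {3,4} | push {}
  [3] u=2 | in {0} | out {2,3} | prev {} | push {0}
  [4] u=3 | in {0,1,2,3,4} | out {0,2,3} | prev {0} | push {2}
  [5] u=4 | in {0,1,2,3,4} | out {0,2,3,4} | prev {} | push {1}
  [6] u=5 | in {} | out {0,1,2,3,4} | prev {0,3} | push {}
  [7] u=6 | in {0,2,3} | out {0,1,3,4} | prev {1,3} | push {}
  [8] u=7 | in {0,2,3} | out {0,1,2,3} | prev {1} | push {}
  [9] u=0 | in {0,1,2,3} | out {0,1,2,3,4} | prev {0,1,2,4} | push {3}
  [10] u=2 | in {0,2,3} | out {2,3} | ==
  [11] u=1 | in {0,2,3,4} | out {0,1,2,3,4} | ==
  [12] u=3 | in {0,1,2,3,4} | out {0,2,3} | ==

Converged values:
  [0] {0,1,2,3,4}
  [1] {0,1,2,3,4}
  [2] {2,3}
  [3] {0,2,3}
  [4] {0,2,3,4}
  [5] {0,1,2,3,4}
  [6] {0,1,3,4}
  [7] {0,1,2,3}

yes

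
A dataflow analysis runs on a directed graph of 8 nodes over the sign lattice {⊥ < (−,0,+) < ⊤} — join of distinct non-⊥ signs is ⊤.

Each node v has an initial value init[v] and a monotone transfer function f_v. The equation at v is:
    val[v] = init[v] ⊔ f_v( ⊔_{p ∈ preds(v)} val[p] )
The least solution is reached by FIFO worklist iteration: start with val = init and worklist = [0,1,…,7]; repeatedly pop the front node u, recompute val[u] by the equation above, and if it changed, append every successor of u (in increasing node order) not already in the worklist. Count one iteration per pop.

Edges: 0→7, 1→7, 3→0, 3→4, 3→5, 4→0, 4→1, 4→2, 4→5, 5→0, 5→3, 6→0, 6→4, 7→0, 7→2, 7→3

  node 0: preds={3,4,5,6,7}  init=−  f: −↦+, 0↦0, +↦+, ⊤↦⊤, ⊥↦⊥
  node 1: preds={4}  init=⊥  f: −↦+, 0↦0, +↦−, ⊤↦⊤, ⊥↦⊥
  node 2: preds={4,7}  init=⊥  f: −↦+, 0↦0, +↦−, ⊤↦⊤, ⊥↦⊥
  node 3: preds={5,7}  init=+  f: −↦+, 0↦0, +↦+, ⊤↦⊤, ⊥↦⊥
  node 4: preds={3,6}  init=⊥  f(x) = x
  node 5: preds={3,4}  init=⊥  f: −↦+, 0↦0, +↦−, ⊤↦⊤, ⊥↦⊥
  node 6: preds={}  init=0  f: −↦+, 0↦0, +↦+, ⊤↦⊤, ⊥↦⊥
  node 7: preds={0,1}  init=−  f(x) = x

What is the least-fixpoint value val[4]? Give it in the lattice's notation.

Trace (16 dequeues):
  [1] u=0 | in ⊤ | out ⊤ | prev − | push {}
  [2] u=1 | in ⊥ | out ⊥ | ==
  [3] u=2 | in − | out + | prev ⊥ | push {}
  [4] u=3 | in − | out + | ==
  [5] u=4 | in ⊤ | out ⊤ | prev ⊥ | push {0,1,2}
  [6] u=5 | in ⊤ | out ⊤ | prev ⊥ | push {3}
  [7] u=6 | in ⊥ | out 0 | ==
  [8] u=7 | in ⊤ | out ⊤ | prev − | push {}
  [9] u=0 | in ⊤ | out ⊤ | ==
  [10] u=1 | in ⊤ | out ⊤ | prev ⊥ | push {7}
  [11] u=2 | in ⊤ | out ⊤ | prev + | push {}
  [12] u=3 | in ⊤ | out ⊤ | prev + | push {0,4,5}
  [13] u=7 | in ⊤ | out ⊤ | ==
  [14] u=0 | in ⊤ | out ⊤ | ==
  [15] u=4 | in ⊤ | out ⊤ | ==
  [16] u=5 | in ⊤ | out ⊤ | ==

Converged values:
  [0] ⊤
  [1] ⊤
  [2] ⊤
  [3] ⊤
  [4] ⊤
  [5] ⊤
  [6] 0
  [7] ⊤

⊤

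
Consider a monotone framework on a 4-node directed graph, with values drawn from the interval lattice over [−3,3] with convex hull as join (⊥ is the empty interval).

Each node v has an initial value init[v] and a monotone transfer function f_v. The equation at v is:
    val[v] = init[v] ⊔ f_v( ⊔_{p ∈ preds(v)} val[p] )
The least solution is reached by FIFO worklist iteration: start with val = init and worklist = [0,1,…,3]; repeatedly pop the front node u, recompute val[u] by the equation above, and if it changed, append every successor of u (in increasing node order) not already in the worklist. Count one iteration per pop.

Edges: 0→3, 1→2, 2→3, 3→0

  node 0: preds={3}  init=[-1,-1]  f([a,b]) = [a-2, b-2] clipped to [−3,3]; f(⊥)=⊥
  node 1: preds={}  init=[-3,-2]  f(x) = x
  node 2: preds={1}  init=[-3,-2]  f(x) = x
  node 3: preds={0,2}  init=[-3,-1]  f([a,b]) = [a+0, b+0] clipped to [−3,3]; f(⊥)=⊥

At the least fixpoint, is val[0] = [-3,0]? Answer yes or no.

Iteration log — 4 steps:
  step 1. node 0  ⊔preds=[-3,-1]  new=[-3,-1]  old=[-1,-1]  +wl: 
  step 2. node 1  ⊔preds=⊥  new=[-3,-2]  stable
  step 3. node 2  ⊔preds=[-3,-2]  new=[-3,-2]  stable
  step 4. node 3  ⊔preds=[-3,-1]  new=[-3,-1]  stable

Least fixpoint reached:
  node 0: [-3,-1]
  node 1: [-3,-2]
  node 2: [-3,-2]
  node 3: [-3,-1]

no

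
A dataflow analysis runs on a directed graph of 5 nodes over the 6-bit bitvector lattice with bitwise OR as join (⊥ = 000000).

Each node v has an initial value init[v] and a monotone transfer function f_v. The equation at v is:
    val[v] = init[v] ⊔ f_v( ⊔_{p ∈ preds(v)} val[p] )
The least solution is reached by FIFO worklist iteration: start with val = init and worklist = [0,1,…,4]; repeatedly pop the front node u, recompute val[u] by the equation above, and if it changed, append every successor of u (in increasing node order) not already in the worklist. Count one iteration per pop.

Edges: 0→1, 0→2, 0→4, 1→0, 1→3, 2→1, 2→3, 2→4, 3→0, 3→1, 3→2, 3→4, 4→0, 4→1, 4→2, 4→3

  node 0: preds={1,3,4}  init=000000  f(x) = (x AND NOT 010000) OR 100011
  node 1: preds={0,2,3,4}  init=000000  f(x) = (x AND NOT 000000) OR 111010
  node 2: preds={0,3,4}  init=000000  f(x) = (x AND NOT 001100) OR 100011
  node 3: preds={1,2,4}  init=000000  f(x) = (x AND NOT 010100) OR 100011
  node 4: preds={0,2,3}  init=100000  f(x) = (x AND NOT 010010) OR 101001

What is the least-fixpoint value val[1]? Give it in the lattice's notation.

Iteration log — 10 steps:
  step 1. node 0  ⊔preds=100000  new=100011  old=000000  +wl: 
  step 2. node 1  ⊔preds=100011  new=111011  old=000000  +wl: 0
  step 3. node 2  ⊔preds=100011  new=100011  old=000000  +wl: 1
  step 4. node 3  ⊔preds=111011  new=101011  old=000000  +wl: 2
  step 5. node 4  ⊔preds=101011  new=101001  old=100000  +wl: 3
  step 6. node 0  ⊔preds=111011  new=101011  old=100011  +wl: 4
  step 7. node 1  ⊔preds=101011  new=111011  stable
  step 8. node 2  ⊔preds=101011  new=100011  stable
  step 9. node 3  ⊔preds=111011  new=101011  stable
  step 10. node 4  ⊔preds=101011  new=101001  stable

Least fixpoint reached:
  node 0: 101011
  node 1: 111011
  node 2: 100011
  node 3: 101011
  node 4: 101001

111011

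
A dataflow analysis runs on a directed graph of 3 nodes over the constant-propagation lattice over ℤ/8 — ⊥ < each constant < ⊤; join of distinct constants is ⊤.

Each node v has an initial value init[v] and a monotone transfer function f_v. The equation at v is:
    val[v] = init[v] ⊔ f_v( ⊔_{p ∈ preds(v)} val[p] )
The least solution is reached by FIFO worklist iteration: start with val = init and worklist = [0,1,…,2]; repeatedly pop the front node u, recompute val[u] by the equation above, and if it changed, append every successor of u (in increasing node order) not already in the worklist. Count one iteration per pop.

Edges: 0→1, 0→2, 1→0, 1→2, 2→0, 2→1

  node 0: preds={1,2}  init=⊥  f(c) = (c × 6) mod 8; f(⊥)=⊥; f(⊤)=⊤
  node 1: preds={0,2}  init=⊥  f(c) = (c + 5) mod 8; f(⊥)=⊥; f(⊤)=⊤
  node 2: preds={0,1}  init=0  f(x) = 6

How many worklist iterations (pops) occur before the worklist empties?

Trace (7 dequeues):
  [1] u=0 | in 0 | out 0 | prev ⊥ | push {}
  [2] u=1 | in 0 | out 5 | prev ⊥ | push {0}
  [3] u=2 | in ⊤ | out ⊤ | prev 0 | push {1}
  [4] u=0 | in ⊤ | out ⊤ | prev 0 | push {2}
  [5] u=1 | in ⊤ | out ⊤ | prev 5 | push {0}
  [6] u=2 | in ⊤ | out ⊤ | ==
  [7] u=0 | in ⊤ | out ⊤ | ==

Converged values:
  [0] ⊤
  [1] ⊤
  [2] ⊤

7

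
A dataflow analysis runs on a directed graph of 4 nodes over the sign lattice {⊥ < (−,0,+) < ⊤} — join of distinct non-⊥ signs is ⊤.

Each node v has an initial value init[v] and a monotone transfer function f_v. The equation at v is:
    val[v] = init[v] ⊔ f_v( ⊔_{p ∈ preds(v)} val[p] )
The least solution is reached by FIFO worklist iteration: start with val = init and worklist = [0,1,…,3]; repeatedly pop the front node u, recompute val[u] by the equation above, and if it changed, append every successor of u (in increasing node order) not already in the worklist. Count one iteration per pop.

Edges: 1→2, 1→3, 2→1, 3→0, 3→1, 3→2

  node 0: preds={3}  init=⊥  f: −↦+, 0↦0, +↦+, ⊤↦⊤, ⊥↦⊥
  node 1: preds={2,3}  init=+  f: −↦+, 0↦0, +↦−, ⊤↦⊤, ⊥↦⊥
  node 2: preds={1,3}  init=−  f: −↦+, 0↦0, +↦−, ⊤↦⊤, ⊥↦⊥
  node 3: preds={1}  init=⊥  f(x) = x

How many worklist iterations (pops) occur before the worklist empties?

Iteration log — 11 steps:
  step 1. node 0  ⊔preds=⊥  new=⊥  stable
  step 2. node 1  ⊔preds=−  new=+  stable
  step 3. node 2  ⊔preds=+  new=−  stable
  step 4. node 3  ⊔preds=+  new=+  old=⊥  +wl: 0,1,2
  step 5. node 0  ⊔preds=+  new=+  old=⊥  +wl: 
  step 6. node 1  ⊔preds=⊤  new=⊤  old=+  +wl: 3
  step 7. node 2  ⊔preds=⊤  new=⊤  old=−  +wl: 1
  step 8. node 3  ⊔preds=⊤  new=⊤  old=+  +wl: 0,2
  step 9. node 1  ⊔preds=⊤  new=⊤  stable
  step 10. node 0  ⊔preds=⊤  new=⊤  old=+  +wl: 
  step 11. node 2  ⊔preds=⊤  new=⊤  stable

Least fixpoint reached:
  node 0: ⊤
  node 1: ⊤
  node 2: ⊤
  node 3: ⊤

11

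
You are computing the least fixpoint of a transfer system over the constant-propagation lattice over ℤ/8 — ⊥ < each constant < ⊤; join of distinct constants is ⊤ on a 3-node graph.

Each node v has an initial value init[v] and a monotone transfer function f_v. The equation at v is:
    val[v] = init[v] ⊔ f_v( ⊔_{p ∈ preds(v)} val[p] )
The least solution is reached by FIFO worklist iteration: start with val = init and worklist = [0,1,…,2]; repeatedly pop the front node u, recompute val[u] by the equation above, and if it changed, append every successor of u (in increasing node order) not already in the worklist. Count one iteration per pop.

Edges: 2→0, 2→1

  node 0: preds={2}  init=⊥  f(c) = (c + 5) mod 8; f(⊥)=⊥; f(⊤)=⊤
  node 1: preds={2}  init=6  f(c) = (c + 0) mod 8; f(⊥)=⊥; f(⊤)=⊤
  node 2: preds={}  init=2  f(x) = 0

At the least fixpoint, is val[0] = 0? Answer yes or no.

Trace (5 dequeues):
  [1] u=0 | in 2 | out 7 | prev ⊥ | push {}
  [2] u=1 | in 2 | out ⊤ | prev 6 | push {}
  [3] u=2 | in ⊥ | out ⊤ | prev 2 | push {0,1}
  [4] u=0 | in ⊤ | out ⊤ | prev 7 | push {}
  [5] u=1 | in ⊤ | out ⊤ | ==

Converged values:
  [0] ⊤
  [1] ⊤
  [2] ⊤

no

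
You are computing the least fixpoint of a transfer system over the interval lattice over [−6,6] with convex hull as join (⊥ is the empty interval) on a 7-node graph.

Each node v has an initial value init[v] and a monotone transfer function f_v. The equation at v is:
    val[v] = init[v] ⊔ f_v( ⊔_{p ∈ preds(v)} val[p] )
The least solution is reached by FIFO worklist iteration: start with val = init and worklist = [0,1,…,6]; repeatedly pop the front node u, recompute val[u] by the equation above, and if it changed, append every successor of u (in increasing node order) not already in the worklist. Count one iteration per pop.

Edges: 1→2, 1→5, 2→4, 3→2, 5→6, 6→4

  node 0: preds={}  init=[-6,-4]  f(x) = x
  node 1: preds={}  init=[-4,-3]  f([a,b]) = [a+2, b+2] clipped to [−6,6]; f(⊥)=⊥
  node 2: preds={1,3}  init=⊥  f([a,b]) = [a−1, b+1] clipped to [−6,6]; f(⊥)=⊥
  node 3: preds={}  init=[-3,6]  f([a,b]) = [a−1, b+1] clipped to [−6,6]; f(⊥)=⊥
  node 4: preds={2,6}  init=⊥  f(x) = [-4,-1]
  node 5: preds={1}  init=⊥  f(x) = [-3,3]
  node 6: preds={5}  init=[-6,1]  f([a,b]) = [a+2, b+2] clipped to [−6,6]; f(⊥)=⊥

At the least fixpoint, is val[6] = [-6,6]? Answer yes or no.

no

Iteration log — 8 steps:
  step 1. node 0  ⊔preds=⊥  new=[-6,-4]  stable
  step 2. node 1  ⊔preds=⊥  new=[-4,-3]  stable
  step 3. node 2  ⊔preds=[-4,6]  new=[-5,6]  old=⊥  +wl: 
  step 4. node 3  ⊔preds=⊥  new=[-3,6]  stable
  step 5. node 4  ⊔preds=[-6,6]  new=[-4,-1]  old=⊥  +wl: 
  step 6. node 5  ⊔preds=[-4,-3]  new=[-3,3]  old=⊥  +wl: 
  step 7. node 6  ⊔preds=[-3,3]  new=[-6,5]  old=[-6,1]  +wl: 4
  step 8. node 4  ⊔preds=[-6,6]  new=[-4,-1]  stable

Least fixpoint reached:
  node 0: [-6,-4]
  node 1: [-4,-3]
  node 2: [-5,6]
  node 3: [-3,6]
  node 4: [-4,-1]
  node 5: [-3,3]
  node 6: [-6,5]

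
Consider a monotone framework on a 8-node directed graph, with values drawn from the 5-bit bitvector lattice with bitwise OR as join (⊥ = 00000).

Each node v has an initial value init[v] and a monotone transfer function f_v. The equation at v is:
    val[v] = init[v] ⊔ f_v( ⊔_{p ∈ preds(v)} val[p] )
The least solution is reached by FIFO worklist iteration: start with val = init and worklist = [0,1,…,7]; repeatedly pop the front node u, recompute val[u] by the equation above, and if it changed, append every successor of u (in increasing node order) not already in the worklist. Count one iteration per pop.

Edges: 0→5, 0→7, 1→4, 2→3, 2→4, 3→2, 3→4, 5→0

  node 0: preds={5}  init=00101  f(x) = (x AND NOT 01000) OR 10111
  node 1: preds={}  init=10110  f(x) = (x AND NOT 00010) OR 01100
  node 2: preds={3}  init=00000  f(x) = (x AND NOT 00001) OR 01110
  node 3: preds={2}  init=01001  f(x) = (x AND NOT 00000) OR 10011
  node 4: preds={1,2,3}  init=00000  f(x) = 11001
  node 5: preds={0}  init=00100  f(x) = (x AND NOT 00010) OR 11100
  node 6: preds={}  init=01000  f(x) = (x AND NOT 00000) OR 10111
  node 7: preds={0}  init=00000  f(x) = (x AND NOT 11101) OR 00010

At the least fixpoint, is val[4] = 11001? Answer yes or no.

yes

Trace (12 dequeues):
  [1] u=0 | in 00100 | out 10111 | prev 00101 | push {}
  [2] u=1 | in 00000 | out 11110 | prev 10110 | push {}
  [3] u=2 | in 01001 | out 01110 | prev 00000 | push {}
  [4] u=3 | in 01110 | out 11111 | prev 01001 | push {2}
  [5] u=4 | in 11111 | out 11001 | prev 00000 | push {}
  [6] u=5 | in 10111 | out 11101 | prev 00100 | push {0}
  [7] u=6 | in 00000 | out 11111 | prev 01000 | push {}
  [8] u=7 | in 10111 | out 00010 | prev 00000 | push {}
  [9] u=2 | in 11111 | out 11110 | prev 01110 | push {3,4}
  [10] u=0 | in 11101 | out 10111 | ==
  [11] u=3 | in 11110 | out 11111 | ==
  [12] u=4 | in 11111 | out 11001 | ==

Converged values:
  [0] 10111
  [1] 11110
  [2] 11110
  [3] 11111
  [4] 11001
  [5] 11101
  [6] 11111
  [7] 00010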